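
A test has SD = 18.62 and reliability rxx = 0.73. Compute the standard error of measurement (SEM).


SEM = SD * sqrt(1 - rxx)
SEM = 18.62 * sqrt(1 - 0.73)
SEM = 18.62 * sqrt(0.27) = 18.62 * 0.519615
SEM = 9.6752

9.6752


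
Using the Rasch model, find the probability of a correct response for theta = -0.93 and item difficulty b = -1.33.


theta - b = -0.93 - -1.33 = 0.4
exp(-(theta - b)) = exp(-0.4) = 0.6703
P = 1 / (1 + 0.6703)
P = 0.5987

0.5987


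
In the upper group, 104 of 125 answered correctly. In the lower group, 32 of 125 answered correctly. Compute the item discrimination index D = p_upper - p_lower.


p_upper = 104/125 = 0.832
p_lower = 32/125 = 0.256
D = 0.832 - 0.256 = 0.576

0.576


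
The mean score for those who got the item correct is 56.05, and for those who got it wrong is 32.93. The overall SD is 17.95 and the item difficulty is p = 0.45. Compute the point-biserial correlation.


q = 1 - p = 0.55
rpb = ((M1 - M0) / SD) * sqrt(p * q)
rpb = ((56.05 - 32.93) / 17.95) * sqrt(0.45 * 0.55)
rpb = 0.6408

0.6408


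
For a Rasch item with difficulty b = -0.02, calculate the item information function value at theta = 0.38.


P = 1/(1+exp(-(0.38--0.02))) = 0.5987
I = P*(1-P) = 0.5987 * 0.4013
I = 0.2403

0.2403


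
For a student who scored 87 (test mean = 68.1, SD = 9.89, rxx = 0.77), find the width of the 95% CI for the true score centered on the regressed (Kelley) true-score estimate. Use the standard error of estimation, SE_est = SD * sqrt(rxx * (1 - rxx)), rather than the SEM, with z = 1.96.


True score estimate = 0.77*87 + 0.23*68.1 = 82.653
SE_est = SD * sqrt(rxx * (1 - rxx)) = 9.89 * sqrt(0.77 * 0.23) = 9.89 * sqrt(0.1771) = 4.162034
CI = T_est +/- z * SE_est, so width = 2 * z * SE_est = 2 * 1.96 * 4.162034
Width = 16.3152

16.3152


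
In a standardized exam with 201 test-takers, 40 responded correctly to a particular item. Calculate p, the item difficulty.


Item difficulty p = number correct / total examinees
p = 40 / 201
p = 0.199

0.199


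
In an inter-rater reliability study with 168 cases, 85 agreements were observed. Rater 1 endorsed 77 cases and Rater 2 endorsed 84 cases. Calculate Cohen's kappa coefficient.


P_o = 85/168 = 0.505952
P_e = (77*84 + 91*84) / 28224 = 0.5
kappa = (P_o - P_e) / (1 - P_e)
kappa = (0.505952 - 0.5) / (1 - 0.5)
kappa = 0.0119

0.0119


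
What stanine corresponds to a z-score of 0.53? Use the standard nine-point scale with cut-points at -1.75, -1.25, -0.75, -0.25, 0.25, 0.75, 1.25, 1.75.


Stanine boundaries: [-1.75, -1.25, -0.75, -0.25, 0.25, 0.75, 1.25, 1.75]
z = 0.53
Check each boundary:
  z >= -1.75 -> could be stanine 2
  z >= -1.25 -> could be stanine 3
  z >= -0.75 -> could be stanine 4
  z >= -0.25 -> could be stanine 5
  z >= 0.25 -> could be stanine 6
  z < 0.75
  z < 1.25
  z < 1.75
Highest qualifying boundary gives stanine = 6

6


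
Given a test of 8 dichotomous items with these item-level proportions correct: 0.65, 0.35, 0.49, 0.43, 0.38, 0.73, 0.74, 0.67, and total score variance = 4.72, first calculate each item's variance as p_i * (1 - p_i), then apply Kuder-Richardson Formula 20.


For each item, compute p_i * q_i:
  Item 1: 0.65 * 0.35 = 0.2275
  Item 2: 0.35 * 0.65 = 0.2275
  Item 3: 0.49 * 0.51 = 0.2499
  Item 4: 0.43 * 0.57 = 0.2451
  Item 5: 0.38 * 0.62 = 0.2356
  Item 6: 0.73 * 0.27 = 0.1971
  Item 7: 0.74 * 0.26 = 0.1924
  Item 8: 0.67 * 0.33 = 0.2211
Sum(p_i * q_i) = 0.2275 + 0.2275 + 0.2499 + 0.2451 + 0.2356 + 0.1971 + 0.1924 + 0.2211 = 1.7962
KR-20 = (k/(k-1)) * (1 - Sum(p_i*q_i) / Var_total)
= (8/7) * (1 - 1.7962/4.72)
= 1.1429 * 0.6194
KR-20 = 0.7079

0.7079


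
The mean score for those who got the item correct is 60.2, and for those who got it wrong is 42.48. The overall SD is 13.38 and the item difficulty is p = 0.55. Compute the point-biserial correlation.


q = 1 - p = 0.45
rpb = ((M1 - M0) / SD) * sqrt(p * q)
rpb = ((60.2 - 42.48) / 13.38) * sqrt(0.55 * 0.45)
rpb = 0.6589

0.6589


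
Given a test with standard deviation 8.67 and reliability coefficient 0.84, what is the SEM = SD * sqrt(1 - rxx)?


SEM = SD * sqrt(1 - rxx)
SEM = 8.67 * sqrt(1 - 0.84)
SEM = 8.67 * sqrt(0.16) = 8.67 * 0.4
SEM = 3.468

3.468


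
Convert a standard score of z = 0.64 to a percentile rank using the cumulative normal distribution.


CDF(z) = 0.5 * (1 + erf(z/sqrt(2)))
erf(0.4525) = 0.4778
CDF = 0.7389
Percentile rank = 0.7389 * 100 = 73.89

73.89


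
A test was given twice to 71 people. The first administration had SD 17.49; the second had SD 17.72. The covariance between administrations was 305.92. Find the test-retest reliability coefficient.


r = cov(X,Y) / (SD_X * SD_Y)
r = 305.92 / (17.49 * 17.72)
r = 305.92 / 309.9228
r = 0.9871

0.9871


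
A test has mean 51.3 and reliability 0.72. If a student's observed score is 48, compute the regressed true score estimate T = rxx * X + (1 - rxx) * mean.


T_est = rxx * X + (1 - rxx) * mean
T_est = 0.72 * 48 + 0.28 * 51.3
T_est = 34.56 + 14.364
T_est = 48.924

48.924


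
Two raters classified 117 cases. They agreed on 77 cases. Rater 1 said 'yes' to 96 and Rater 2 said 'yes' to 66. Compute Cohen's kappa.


P_o = 77/117 = 0.65812
P_e = (96*66 + 21*51) / 13689 = 0.541091
kappa = (P_o - P_e) / (1 - P_e)
kappa = (0.65812 - 0.541091) / (1 - 0.541091)
kappa = 0.255

0.255


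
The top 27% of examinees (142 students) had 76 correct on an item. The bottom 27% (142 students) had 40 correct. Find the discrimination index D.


p_upper = 76/142 = 0.5352
p_lower = 40/142 = 0.2817
D = 0.5352 - 0.2817 = 0.2535

0.2535


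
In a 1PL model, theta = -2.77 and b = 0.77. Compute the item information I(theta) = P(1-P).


P = 1/(1+exp(-(-2.77-0.77))) = 0.0282
I = P*(1-P) = 0.0282 * 0.9718
I = 0.0274

0.0274


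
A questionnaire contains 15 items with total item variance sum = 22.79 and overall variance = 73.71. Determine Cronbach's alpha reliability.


alpha = (k/(k-1)) * (1 - sum(si^2)/s_total^2)
= (15/14) * (1 - 22.79/73.71)
alpha = 0.7402

0.7402


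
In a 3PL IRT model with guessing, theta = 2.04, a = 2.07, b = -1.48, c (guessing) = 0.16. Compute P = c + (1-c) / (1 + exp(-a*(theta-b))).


logit = 2.07*(2.04 - -1.48) = 7.2864
P* = 1/(1 + exp(-7.2864)) = 0.9993
P = 0.16 + (1 - 0.16) * 0.9993
P = 0.9994

0.9994


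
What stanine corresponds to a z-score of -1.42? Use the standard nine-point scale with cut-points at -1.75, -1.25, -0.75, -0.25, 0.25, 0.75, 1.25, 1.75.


Stanine boundaries: [-1.75, -1.25, -0.75, -0.25, 0.25, 0.75, 1.25, 1.75]
z = -1.42
Check each boundary:
  z >= -1.75 -> could be stanine 2
  z < -1.25
  z < -0.75
  z < -0.25
  z < 0.25
  z < 0.75
  z < 1.25
  z < 1.75
Highest qualifying boundary gives stanine = 2

2


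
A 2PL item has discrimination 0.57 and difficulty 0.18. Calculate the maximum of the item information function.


For 2PL, max info at theta = b = 0.18
I_max = a^2 / 4 = 0.57^2 / 4
= 0.3249 / 4
I_max = 0.0812

0.0812


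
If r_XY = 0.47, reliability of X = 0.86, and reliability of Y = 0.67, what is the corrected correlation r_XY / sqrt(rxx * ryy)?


r_corrected = rxy / sqrt(rxx * ryy)
= 0.47 / sqrt(0.86 * 0.67)
= 0.47 / sqrt(0.5762)
= 0.47 / 0.759078
r_corrected = 0.6192

0.6192


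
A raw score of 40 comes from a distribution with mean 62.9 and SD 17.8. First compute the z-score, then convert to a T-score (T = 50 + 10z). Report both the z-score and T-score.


z = (X - mean) / SD = (40 - 62.9) / 17.8
z = -22.9 / 17.8
z = -1.2865
T-score = T = 50 + 10z
Carry z at full precision (z = -22.9 / 17.8) into the conversion:
T-score = 50 + 10 * (-22.9 / 17.8) = 50 + -229 / 17.8
T-score = 50 + -12.8652
T-score = 37.1348

37.1348


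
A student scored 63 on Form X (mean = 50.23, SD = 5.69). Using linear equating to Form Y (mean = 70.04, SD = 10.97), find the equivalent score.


slope = SD_Y / SD_X = 10.97 / 5.69 ~ 1.9279
intercept = mean_Y - slope * mean_X = 70.04 - (10.97 / 5.69) * 50.23 ~ -26.8006
Y = slope * X + intercept. To avoid rounding drift from the rounded slope/intercept, evaluate the equivalent form Y = mean_Y + SD_Y * (X - mean_X) / SD_X at full precision:
Y = 70.04 + 10.97 * (63 - 50.23) / 5.69
Y = 70.04 + 10.97 * 12.77 / 5.69
Y = 70.04 + 140.0869 / 5.69
Y = 70.04 + 24.6198
Y = 94.6598

94.6598


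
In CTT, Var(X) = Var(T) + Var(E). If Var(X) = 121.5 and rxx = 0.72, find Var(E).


var_true = rxx * var_obs = 0.72 * 121.5 = 87.48
var_error = var_obs - var_true
var_error = 121.5 - 87.48
var_error = 34.02

34.02


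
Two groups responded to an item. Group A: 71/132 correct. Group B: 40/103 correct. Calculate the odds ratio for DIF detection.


Odds_A = 71/61 = 1.1639
Odds_B = 40/63 = 0.6349
OR = Odds_A / Odds_B = 1.1639 / 0.6349
Exactly, OR = (71 * 63) / (61 * 40) = 4473 / 2440
OR = 1.8332

1.8332


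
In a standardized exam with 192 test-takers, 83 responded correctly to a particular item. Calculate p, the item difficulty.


Item difficulty p = number correct / total examinees
p = 83 / 192
p = 0.4323

0.4323


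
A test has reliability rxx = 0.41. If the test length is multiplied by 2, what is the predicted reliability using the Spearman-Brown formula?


r_new = (n * rxx) / (1 + (n-1) * rxx)
r_new = (2 * 0.41) / (1 + 1 * 0.41)
r_new = 0.82 / 1.41
r_new = 0.5816

0.5816


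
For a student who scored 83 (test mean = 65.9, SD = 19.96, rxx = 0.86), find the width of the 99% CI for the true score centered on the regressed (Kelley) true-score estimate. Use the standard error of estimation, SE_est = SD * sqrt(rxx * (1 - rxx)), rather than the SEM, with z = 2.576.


True score estimate = 0.86*83 + 0.14*65.9 = 80.606
SE_est = SD * sqrt(rxx * (1 - rxx)) = 19.96 * sqrt(0.86 * 0.14) = 19.96 * sqrt(0.1204) = 6.925861
CI = T_est +/- z * SE_est, so width = 2 * z * SE_est = 2 * 2.576 * 6.925861
Width = 35.682

35.682


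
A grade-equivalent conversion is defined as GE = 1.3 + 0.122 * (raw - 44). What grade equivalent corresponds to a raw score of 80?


raw - median = 80 - 44 = 36
slope * diff = 0.122 * 36 = 4.392
GE = 1.3 + 4.392
GE = 5.692

5.692


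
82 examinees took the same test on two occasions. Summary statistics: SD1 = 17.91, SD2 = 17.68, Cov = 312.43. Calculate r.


r = cov(X,Y) / (SD_X * SD_Y)
r = 312.43 / (17.91 * 17.68)
r = 312.43 / 316.6488
r = 0.9867

0.9867


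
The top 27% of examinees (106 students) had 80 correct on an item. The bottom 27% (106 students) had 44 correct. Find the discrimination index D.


p_upper = 80/106 = 0.7547
p_lower = 44/106 = 0.4151
D = 0.7547 - 0.4151 = 0.3396

0.3396


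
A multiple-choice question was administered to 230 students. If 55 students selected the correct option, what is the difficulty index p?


Item difficulty p = number correct / total examinees
p = 55 / 230
p = 0.2391

0.2391


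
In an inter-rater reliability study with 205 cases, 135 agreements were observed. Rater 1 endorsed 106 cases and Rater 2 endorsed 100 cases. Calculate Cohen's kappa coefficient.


P_o = 135/205 = 0.658537
P_e = (106*100 + 99*105) / 42025 = 0.499584
kappa = (P_o - P_e) / (1 - P_e)
kappa = (0.658537 - 0.499584) / (1 - 0.499584)
kappa = 0.3176

0.3176


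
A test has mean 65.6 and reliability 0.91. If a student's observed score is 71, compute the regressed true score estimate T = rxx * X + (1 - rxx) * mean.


T_est = rxx * X + (1 - rxx) * mean
T_est = 0.91 * 71 + 0.09 * 65.6
T_est = 64.61 + 5.904
T_est = 70.514

70.514


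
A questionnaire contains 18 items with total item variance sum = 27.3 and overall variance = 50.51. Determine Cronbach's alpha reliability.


alpha = (k/(k-1)) * (1 - sum(si^2)/s_total^2)
= (18/17) * (1 - 27.3/50.51)
alpha = 0.4865

0.4865


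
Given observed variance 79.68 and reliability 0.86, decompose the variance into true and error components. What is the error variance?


var_true = rxx * var_obs = 0.86 * 79.68 = 68.5248
var_error = var_obs - var_true
var_error = 79.68 - 68.5248
var_error = 11.1552

11.1552


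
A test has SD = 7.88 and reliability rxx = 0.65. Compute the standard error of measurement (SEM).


SEM = SD * sqrt(1 - rxx)
SEM = 7.88 * sqrt(1 - 0.65)
SEM = 7.88 * sqrt(0.35) = 7.88 * 0.591608
SEM = 4.6619

4.6619


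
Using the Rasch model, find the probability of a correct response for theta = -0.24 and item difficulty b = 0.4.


theta - b = -0.24 - 0.4 = -0.64
exp(-(theta - b)) = exp(0.64) = 1.8965
P = 1 / (1 + 1.8965)
P = 0.3452

0.3452


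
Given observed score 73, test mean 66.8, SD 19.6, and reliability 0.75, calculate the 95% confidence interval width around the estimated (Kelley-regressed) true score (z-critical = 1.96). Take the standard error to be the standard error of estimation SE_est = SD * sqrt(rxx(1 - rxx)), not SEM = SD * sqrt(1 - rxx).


True score estimate = 0.75*73 + 0.25*66.8 = 71.45
SE_est = SD * sqrt(rxx * (1 - rxx)) = 19.6 * sqrt(0.75 * 0.25) = 19.6 * sqrt(0.1875) = 8.487049
CI = T_est +/- z * SE_est, so width = 2 * z * SE_est = 2 * 1.96 * 8.487049
Width = 33.2692

33.2692


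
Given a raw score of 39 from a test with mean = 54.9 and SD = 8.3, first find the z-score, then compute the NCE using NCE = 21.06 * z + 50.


z = (X - mean) / SD = (39 - 54.9) / 8.3
z = -15.9 / 8.3
z = -1.9157
NCE = NCE = 21.06z + 50
Carry z at full precision (z = -15.9 / 8.3) into the conversion:
NCE = 21.06 * (-15.9 / 8.3) + 50 = -334.854 / 8.3 + 50
NCE = -40.3439 + 50
NCE = 9.6561

9.6561


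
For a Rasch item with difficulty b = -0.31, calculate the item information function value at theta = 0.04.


P = 1/(1+exp(-(0.04--0.31))) = 0.5866
I = P*(1-P) = 0.5866 * 0.4134
I = 0.2425

0.2425


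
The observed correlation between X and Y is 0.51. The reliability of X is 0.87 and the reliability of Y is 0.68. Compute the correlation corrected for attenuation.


r_corrected = rxy / sqrt(rxx * ryy)
= 0.51 / sqrt(0.87 * 0.68)
= 0.51 / sqrt(0.5916)
= 0.51 / 0.769155
r_corrected = 0.6631

0.6631


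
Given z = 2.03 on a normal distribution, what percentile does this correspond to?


CDF(z) = 0.5 * (1 + erf(z/sqrt(2)))
erf(1.4354) = 0.9576
CDF = 0.9788
Percentile rank = 0.9788 * 100 = 97.88

97.88


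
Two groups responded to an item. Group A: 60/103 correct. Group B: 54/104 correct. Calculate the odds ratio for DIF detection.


Odds_A = 60/43 = 1.3953
Odds_B = 54/50 = 1.08
OR = Odds_A / Odds_B = 1.3953 / 1.08
Exactly, OR = (60 * 50) / (43 * 54) = 3000 / 2322
OR = 1.292

1.292


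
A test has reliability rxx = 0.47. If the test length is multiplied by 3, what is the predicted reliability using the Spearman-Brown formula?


r_new = (n * rxx) / (1 + (n-1) * rxx)
r_new = (3 * 0.47) / (1 + 2 * 0.47)
r_new = 1.41 / 1.94
r_new = 0.7268

0.7268


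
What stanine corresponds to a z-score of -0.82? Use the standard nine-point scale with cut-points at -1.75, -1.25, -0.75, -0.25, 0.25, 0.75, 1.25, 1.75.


Stanine boundaries: [-1.75, -1.25, -0.75, -0.25, 0.25, 0.75, 1.25, 1.75]
z = -0.82
Check each boundary:
  z >= -1.75 -> could be stanine 2
  z >= -1.25 -> could be stanine 3
  z < -0.75
  z < -0.25
  z < 0.25
  z < 0.75
  z < 1.25
  z < 1.75
Highest qualifying boundary gives stanine = 3

3


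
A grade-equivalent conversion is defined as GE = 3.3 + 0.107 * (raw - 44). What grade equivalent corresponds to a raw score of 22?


raw - median = 22 - 44 = -22
slope * diff = 0.107 * -22 = -2.354
GE = 3.3 + -2.354
GE = 0.946

0.946


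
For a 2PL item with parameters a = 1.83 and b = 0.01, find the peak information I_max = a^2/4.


For 2PL, max info at theta = b = 0.01
I_max = a^2 / 4 = 1.83^2 / 4
= 3.3489 / 4
I_max = 0.8372

0.8372


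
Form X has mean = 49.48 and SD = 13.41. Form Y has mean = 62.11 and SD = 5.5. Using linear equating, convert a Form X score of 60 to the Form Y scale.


slope = SD_Y / SD_X = 5.5 / 13.41 ~ 0.4101
intercept = mean_Y - slope * mean_X = 62.11 - (5.5 / 13.41) * 49.48 ~ 41.8162
Y = slope * X + intercept. To avoid rounding drift from the rounded slope/intercept, evaluate the equivalent form Y = mean_Y + SD_Y * (X - mean_X) / SD_X at full precision:
Y = 62.11 + 5.5 * (60 - 49.48) / 13.41
Y = 62.11 + 5.5 * 10.52 / 13.41
Y = 62.11 + 57.86 / 13.41
Y = 62.11 + 4.3147
Y = 66.4247

66.4247


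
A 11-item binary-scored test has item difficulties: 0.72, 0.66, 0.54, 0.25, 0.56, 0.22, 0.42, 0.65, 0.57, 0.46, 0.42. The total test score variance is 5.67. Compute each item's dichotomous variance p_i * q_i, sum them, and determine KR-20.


For each item, compute p_i * q_i:
  Item 1: 0.72 * 0.28 = 0.2016
  Item 2: 0.66 * 0.34 = 0.2244
  Item 3: 0.54 * 0.46 = 0.2484
  Item 4: 0.25 * 0.75 = 0.1875
  Item 5: 0.56 * 0.44 = 0.2464
  Item 6: 0.22 * 0.78 = 0.1716
  Item 7: 0.42 * 0.58 = 0.2436
  Item 8: 0.65 * 0.35 = 0.2275
  Item 9: 0.57 * 0.43 = 0.2451
  Item 10: 0.46 * 0.54 = 0.2484
  Item 11: 0.42 * 0.58 = 0.2436
Sum(p_i * q_i) = 0.2016 + 0.2244 + 0.2484 + 0.1875 + 0.2464 + 0.1716 + 0.2436 + 0.2275 + 0.2451 + 0.2484 + 0.2436 = 2.4881
KR-20 = (k/(k-1)) * (1 - Sum(p_i*q_i) / Var_total)
= (11/10) * (1 - 2.4881/5.67)
= 1.1 * 0.5612
KR-20 = 0.6173

0.6173


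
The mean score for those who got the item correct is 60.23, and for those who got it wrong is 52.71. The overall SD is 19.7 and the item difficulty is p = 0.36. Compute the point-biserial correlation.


q = 1 - p = 0.64
rpb = ((M1 - M0) / SD) * sqrt(p * q)
rpb = ((60.23 - 52.71) / 19.7) * sqrt(0.36 * 0.64)
rpb = 0.1832

0.1832


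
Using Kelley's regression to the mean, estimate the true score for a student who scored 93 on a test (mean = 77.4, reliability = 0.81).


T_est = rxx * X + (1 - rxx) * mean
T_est = 0.81 * 93 + 0.19 * 77.4
T_est = 75.33 + 14.706
T_est = 90.036

90.036


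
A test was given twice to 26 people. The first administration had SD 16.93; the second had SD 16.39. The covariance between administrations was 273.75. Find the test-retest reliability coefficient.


r = cov(X,Y) / (SD_X * SD_Y)
r = 273.75 / (16.93 * 16.39)
r = 273.75 / 277.4827
r = 0.9865

0.9865


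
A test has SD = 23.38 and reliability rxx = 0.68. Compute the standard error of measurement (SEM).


SEM = SD * sqrt(1 - rxx)
SEM = 23.38 * sqrt(1 - 0.68)
SEM = 23.38 * sqrt(0.32) = 23.38 * 0.565685
SEM = 13.2257

13.2257


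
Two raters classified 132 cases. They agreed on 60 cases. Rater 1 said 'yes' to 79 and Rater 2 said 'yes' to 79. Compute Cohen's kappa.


P_o = 60/132 = 0.454545
P_e = (79*79 + 53*53) / 17424 = 0.519399
kappa = (P_o - P_e) / (1 - P_e)
kappa = (0.454545 - 0.519399) / (1 - 0.519399)
kappa = -0.1349

-0.1349


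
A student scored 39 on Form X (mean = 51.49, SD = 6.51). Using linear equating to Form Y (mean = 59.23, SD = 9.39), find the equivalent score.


slope = SD_Y / SD_X = 9.39 / 6.51 ~ 1.4424
intercept = mean_Y - slope * mean_X = 59.23 - (9.39 / 6.51) * 51.49 ~ -15.039
Y = slope * X + intercept. To avoid rounding drift from the rounded slope/intercept, evaluate the equivalent form Y = mean_Y + SD_Y * (X - mean_X) / SD_X at full precision:
Y = 59.23 + 9.39 * (39 - 51.49) / 6.51
Y = 59.23 - 9.39 * 12.49 / 6.51
Y = 59.23 - 117.2811 / 6.51
Y = 59.23 - 18.0155
Y = 41.2145

41.2145


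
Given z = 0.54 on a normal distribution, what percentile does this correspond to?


CDF(z) = 0.5 * (1 + erf(z/sqrt(2)))
erf(0.3818) = 0.4108
CDF = 0.7054
Percentile rank = 0.7054 * 100 = 70.54

70.54


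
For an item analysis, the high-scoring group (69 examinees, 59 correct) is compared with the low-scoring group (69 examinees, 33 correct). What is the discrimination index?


p_upper = 59/69 = 0.8551
p_lower = 33/69 = 0.4783
D = 0.8551 - 0.4783 = 0.3768

0.3768


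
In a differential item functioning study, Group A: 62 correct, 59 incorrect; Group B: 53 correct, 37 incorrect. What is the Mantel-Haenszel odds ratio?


Odds_A = 62/59 = 1.0508
Odds_B = 53/37 = 1.4324
OR = Odds_A / Odds_B = 1.0508 / 1.4324
Exactly, OR = (62 * 37) / (59 * 53) = 2294 / 3127
OR = 0.7336

0.7336


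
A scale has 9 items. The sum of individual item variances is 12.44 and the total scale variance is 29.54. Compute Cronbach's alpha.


alpha = (k/(k-1)) * (1 - sum(si^2)/s_total^2)
= (9/8) * (1 - 12.44/29.54)
alpha = 0.6512

0.6512


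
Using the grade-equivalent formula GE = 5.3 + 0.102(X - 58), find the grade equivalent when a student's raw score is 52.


raw - median = 52 - 58 = -6
slope * diff = 0.102 * -6 = -0.612
GE = 5.3 + -0.612
GE = 4.688

4.688


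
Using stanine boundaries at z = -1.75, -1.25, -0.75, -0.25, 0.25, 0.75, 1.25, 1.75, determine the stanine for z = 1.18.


Stanine boundaries: [-1.75, -1.25, -0.75, -0.25, 0.25, 0.75, 1.25, 1.75]
z = 1.18
Check each boundary:
  z >= -1.75 -> could be stanine 2
  z >= -1.25 -> could be stanine 3
  z >= -0.75 -> could be stanine 4
  z >= -0.25 -> could be stanine 5
  z >= 0.25 -> could be stanine 6
  z >= 0.75 -> could be stanine 7
  z < 1.25
  z < 1.75
Highest qualifying boundary gives stanine = 7

7


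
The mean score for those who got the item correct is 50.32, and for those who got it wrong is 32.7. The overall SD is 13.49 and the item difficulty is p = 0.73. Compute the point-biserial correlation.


q = 1 - p = 0.27
rpb = ((M1 - M0) / SD) * sqrt(p * q)
rpb = ((50.32 - 32.7) / 13.49) * sqrt(0.73 * 0.27)
rpb = 0.5799

0.5799


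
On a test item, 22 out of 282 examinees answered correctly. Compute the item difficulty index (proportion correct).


Item difficulty p = number correct / total examinees
p = 22 / 282
p = 0.078

0.078


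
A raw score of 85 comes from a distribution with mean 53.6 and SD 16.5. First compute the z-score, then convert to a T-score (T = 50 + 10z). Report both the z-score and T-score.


z = (X - mean) / SD = (85 - 53.6) / 16.5
z = 31.4 / 16.5
z = 1.903
T-score = T = 50 + 10z
Carry z at full precision (z = 31.4 / 16.5) into the conversion:
T-score = 50 + 10 * (31.4 / 16.5) = 50 + 314 / 16.5
T-score = 50 + 19.0303
T-score = 69.0303

69.0303


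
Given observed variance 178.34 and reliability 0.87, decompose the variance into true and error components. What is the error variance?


var_true = rxx * var_obs = 0.87 * 178.34 = 155.1558
var_error = var_obs - var_true
var_error = 178.34 - 155.1558
var_error = 23.1842

23.1842


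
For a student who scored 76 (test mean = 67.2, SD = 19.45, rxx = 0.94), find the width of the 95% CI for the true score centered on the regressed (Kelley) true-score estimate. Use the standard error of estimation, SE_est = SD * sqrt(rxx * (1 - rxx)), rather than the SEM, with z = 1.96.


True score estimate = 0.94*76 + 0.06*67.2 = 75.472
SE_est = SD * sqrt(rxx * (1 - rxx)) = 19.45 * sqrt(0.94 * 0.06) = 19.45 * sqrt(0.0564) = 4.619119
CI = T_est +/- z * SE_est, so width = 2 * z * SE_est = 2 * 1.96 * 4.619119
Width = 18.1069

18.1069


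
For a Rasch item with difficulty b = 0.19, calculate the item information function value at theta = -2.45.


P = 1/(1+exp(-(-2.45-0.19))) = 0.0666
I = P*(1-P) = 0.0666 * 0.9334
I = 0.0622

0.0622


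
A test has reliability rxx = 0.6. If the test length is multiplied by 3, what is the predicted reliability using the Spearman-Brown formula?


r_new = (n * rxx) / (1 + (n-1) * rxx)
r_new = (3 * 0.6) / (1 + 2 * 0.6)
r_new = 1.8 / 2.2
r_new = 0.8182

0.8182


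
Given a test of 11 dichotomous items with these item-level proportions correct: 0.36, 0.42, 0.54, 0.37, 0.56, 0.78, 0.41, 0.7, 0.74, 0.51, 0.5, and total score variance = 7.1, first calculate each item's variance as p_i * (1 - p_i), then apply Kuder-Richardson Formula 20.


For each item, compute p_i * q_i:
  Item 1: 0.36 * 0.64 = 0.2304
  Item 2: 0.42 * 0.58 = 0.2436
  Item 3: 0.54 * 0.46 = 0.2484
  Item 4: 0.37 * 0.63 = 0.2331
  Item 5: 0.56 * 0.44 = 0.2464
  Item 6: 0.78 * 0.22 = 0.1716
  Item 7: 0.41 * 0.59 = 0.2419
  Item 8: 0.7 * 0.3 = 0.21
  Item 9: 0.74 * 0.26 = 0.1924
  Item 10: 0.51 * 0.49 = 0.2499
  Item 11: 0.5 * 0.5 = 0.25
Sum(p_i * q_i) = 0.2304 + 0.2436 + 0.2484 + 0.2331 + 0.2464 + 0.1716 + 0.2419 + 0.21 + 0.1924 + 0.2499 + 0.25 = 2.5177
KR-20 = (k/(k-1)) * (1 - Sum(p_i*q_i) / Var_total)
= (11/10) * (1 - 2.5177/7.1)
= 1.1 * 0.6454
KR-20 = 0.7099

0.7099


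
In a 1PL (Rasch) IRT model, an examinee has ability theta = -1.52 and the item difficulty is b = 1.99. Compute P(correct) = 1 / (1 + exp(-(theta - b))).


theta - b = -1.52 - 1.99 = -3.51
exp(-(theta - b)) = exp(3.51) = 33.4483
P = 1 / (1 + 33.4483)
P = 0.029

0.029


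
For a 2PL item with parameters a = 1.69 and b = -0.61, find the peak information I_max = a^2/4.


For 2PL, max info at theta = b = -0.61
I_max = a^2 / 4 = 1.69^2 / 4
= 2.8561 / 4
I_max = 0.714

0.714


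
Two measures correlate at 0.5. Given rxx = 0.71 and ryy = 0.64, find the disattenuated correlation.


r_corrected = rxy / sqrt(rxx * ryy)
= 0.5 / sqrt(0.71 * 0.64)
= 0.5 / sqrt(0.4544)
= 0.5 / 0.674092
r_corrected = 0.7417

0.7417


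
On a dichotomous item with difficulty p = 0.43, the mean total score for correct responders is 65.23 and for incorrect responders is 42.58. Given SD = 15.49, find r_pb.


q = 1 - p = 0.57
rpb = ((M1 - M0) / SD) * sqrt(p * q)
rpb = ((65.23 - 42.58) / 15.49) * sqrt(0.43 * 0.57)
rpb = 0.7239

0.7239


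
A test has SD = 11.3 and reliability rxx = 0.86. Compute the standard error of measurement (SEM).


SEM = SD * sqrt(1 - rxx)
SEM = 11.3 * sqrt(1 - 0.86)
SEM = 11.3 * sqrt(0.14) = 11.3 * 0.374166
SEM = 4.2281

4.2281


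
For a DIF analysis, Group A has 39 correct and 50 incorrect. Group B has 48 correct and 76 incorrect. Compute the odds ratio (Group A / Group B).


Odds_A = 39/50 = 0.78
Odds_B = 48/76 = 0.6316
OR = Odds_A / Odds_B = 0.78 / 0.6316
Exactly, OR = (39 * 76) / (50 * 48) = 2964 / 2400
OR = 1.235

1.235


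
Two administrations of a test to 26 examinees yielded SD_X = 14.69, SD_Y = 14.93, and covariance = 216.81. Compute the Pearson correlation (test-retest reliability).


r = cov(X,Y) / (SD_X * SD_Y)
r = 216.81 / (14.69 * 14.93)
r = 216.81 / 219.3217
r = 0.9885

0.9885


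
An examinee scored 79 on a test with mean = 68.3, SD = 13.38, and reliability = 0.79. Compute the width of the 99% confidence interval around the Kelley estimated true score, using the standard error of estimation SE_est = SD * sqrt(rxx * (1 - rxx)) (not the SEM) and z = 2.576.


True score estimate = 0.79*79 + 0.21*68.3 = 76.753
SE_est = SD * sqrt(rxx * (1 - rxx)) = 13.38 * sqrt(0.79 * 0.21) = 13.38 * sqrt(0.1659) = 5.449784
CI = T_est +/- z * SE_est, so width = 2 * z * SE_est = 2 * 2.576 * 5.449784
Width = 28.0773

28.0773


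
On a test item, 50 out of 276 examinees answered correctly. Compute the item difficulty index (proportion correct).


Item difficulty p = number correct / total examinees
p = 50 / 276
p = 0.1812

0.1812


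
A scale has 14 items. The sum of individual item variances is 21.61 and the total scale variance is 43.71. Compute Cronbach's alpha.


alpha = (k/(k-1)) * (1 - sum(si^2)/s_total^2)
= (14/13) * (1 - 21.61/43.71)
alpha = 0.5445

0.5445


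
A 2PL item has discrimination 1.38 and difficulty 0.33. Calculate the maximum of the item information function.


For 2PL, max info at theta = b = 0.33
I_max = a^2 / 4 = 1.38^2 / 4
= 1.9044 / 4
I_max = 0.4761

0.4761


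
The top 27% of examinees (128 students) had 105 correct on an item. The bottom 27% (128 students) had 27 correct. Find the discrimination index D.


p_upper = 105/128 = 0.8203
p_lower = 27/128 = 0.2109
D = 0.8203 - 0.2109 = 0.6094

0.6094


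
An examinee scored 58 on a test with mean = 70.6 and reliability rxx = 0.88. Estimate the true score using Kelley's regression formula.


T_est = rxx * X + (1 - rxx) * mean
T_est = 0.88 * 58 + 0.12 * 70.6
T_est = 51.04 + 8.472
T_est = 59.512

59.512


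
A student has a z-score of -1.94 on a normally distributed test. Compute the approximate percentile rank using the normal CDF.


CDF(z) = 0.5 * (1 + erf(z/sqrt(2)))
erf(-1.3718) = -0.9476
CDF = 0.0262
Percentile rank = 0.0262 * 100 = 2.62

2.62


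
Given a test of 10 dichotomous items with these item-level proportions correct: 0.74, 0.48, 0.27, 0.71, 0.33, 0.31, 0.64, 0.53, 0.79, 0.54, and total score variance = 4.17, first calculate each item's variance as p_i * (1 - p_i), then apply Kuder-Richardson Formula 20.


For each item, compute p_i * q_i:
  Item 1: 0.74 * 0.26 = 0.1924
  Item 2: 0.48 * 0.52 = 0.2496
  Item 3: 0.27 * 0.73 = 0.1971
  Item 4: 0.71 * 0.29 = 0.2059
  Item 5: 0.33 * 0.67 = 0.2211
  Item 6: 0.31 * 0.69 = 0.2139
  Item 7: 0.64 * 0.36 = 0.2304
  Item 8: 0.53 * 0.47 = 0.2491
  Item 9: 0.79 * 0.21 = 0.1659
  Item 10: 0.54 * 0.46 = 0.2484
Sum(p_i * q_i) = 0.1924 + 0.2496 + 0.1971 + 0.2059 + 0.2211 + 0.2139 + 0.2304 + 0.2491 + 0.1659 + 0.2484 = 2.1738
KR-20 = (k/(k-1)) * (1 - Sum(p_i*q_i) / Var_total)
= (10/9) * (1 - 2.1738/4.17)
= 1.1111 * 0.4787
KR-20 = 0.5319

0.5319


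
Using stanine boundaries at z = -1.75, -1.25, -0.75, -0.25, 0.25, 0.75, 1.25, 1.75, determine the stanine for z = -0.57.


Stanine boundaries: [-1.75, -1.25, -0.75, -0.25, 0.25, 0.75, 1.25, 1.75]
z = -0.57
Check each boundary:
  z >= -1.75 -> could be stanine 2
  z >= -1.25 -> could be stanine 3
  z >= -0.75 -> could be stanine 4
  z < -0.25
  z < 0.25
  z < 0.75
  z < 1.25
  z < 1.75
Highest qualifying boundary gives stanine = 4

4


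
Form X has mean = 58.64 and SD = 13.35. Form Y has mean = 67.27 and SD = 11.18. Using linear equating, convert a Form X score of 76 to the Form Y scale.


slope = SD_Y / SD_X = 11.18 / 13.35 ~ 0.8375
intercept = mean_Y - slope * mean_X = 67.27 - (11.18 / 13.35) * 58.64 ~ 18.1617
Y = slope * X + intercept. To avoid rounding drift from the rounded slope/intercept, evaluate the equivalent form Y = mean_Y + SD_Y * (X - mean_X) / SD_X at full precision:
Y = 67.27 + 11.18 * (76 - 58.64) / 13.35
Y = 67.27 + 11.18 * 17.36 / 13.35
Y = 67.27 + 194.0848 / 13.35
Y = 67.27 + 14.5382
Y = 81.8082

81.8082


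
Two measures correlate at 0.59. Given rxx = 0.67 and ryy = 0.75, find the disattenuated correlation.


r_corrected = rxy / sqrt(rxx * ryy)
= 0.59 / sqrt(0.67 * 0.75)
= 0.59 / sqrt(0.5025)
= 0.59 / 0.708872
r_corrected = 0.8323

0.8323


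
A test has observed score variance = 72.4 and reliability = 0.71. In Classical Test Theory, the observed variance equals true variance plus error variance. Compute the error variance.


var_true = rxx * var_obs = 0.71 * 72.4 = 51.404
var_error = var_obs - var_true
var_error = 72.4 - 51.404
var_error = 20.996

20.996


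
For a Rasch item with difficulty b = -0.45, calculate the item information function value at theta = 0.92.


P = 1/(1+exp(-(0.92--0.45))) = 0.7974
I = P*(1-P) = 0.7974 * 0.2026
I = 0.1616

0.1616


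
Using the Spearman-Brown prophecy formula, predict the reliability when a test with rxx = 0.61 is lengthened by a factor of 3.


r_new = (n * rxx) / (1 + (n-1) * rxx)
r_new = (3 * 0.61) / (1 + 2 * 0.61)
r_new = 1.83 / 2.22
r_new = 0.8243

0.8243


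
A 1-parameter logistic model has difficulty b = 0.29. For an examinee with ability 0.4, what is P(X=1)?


theta - b = 0.4 - 0.29 = 0.11
exp(-(theta - b)) = exp(-0.11) = 0.8958
P = 1 / (1 + 0.8958)
P = 0.5275

0.5275


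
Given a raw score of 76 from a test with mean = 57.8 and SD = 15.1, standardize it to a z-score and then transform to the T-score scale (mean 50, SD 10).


z = (X - mean) / SD = (76 - 57.8) / 15.1
z = 18.2 / 15.1
z = 1.2053
T-score = T = 50 + 10z
Carry z at full precision (z = 18.2 / 15.1) into the conversion:
T-score = 50 + 10 * (18.2 / 15.1) = 50 + 182 / 15.1
T-score = 50 + 12.053
T-score = 62.053

62.053


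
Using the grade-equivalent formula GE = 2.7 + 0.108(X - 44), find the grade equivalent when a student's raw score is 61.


raw - median = 61 - 44 = 17
slope * diff = 0.108 * 17 = 1.836
GE = 2.7 + 1.836
GE = 4.536

4.536


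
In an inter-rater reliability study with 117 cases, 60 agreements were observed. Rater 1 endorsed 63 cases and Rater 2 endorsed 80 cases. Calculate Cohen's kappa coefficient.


P_o = 60/117 = 0.512821
P_e = (63*80 + 54*37) / 13689 = 0.514135
kappa = (P_o - P_e) / (1 - P_e)
kappa = (0.512821 - 0.514135) / (1 - 0.514135)
kappa = -0.0027

-0.0027


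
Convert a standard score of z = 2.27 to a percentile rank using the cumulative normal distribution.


CDF(z) = 0.5 * (1 + erf(z/sqrt(2)))
erf(1.6051) = 0.9768
CDF = 0.9884
Percentile rank = 0.9884 * 100 = 98.84

98.84


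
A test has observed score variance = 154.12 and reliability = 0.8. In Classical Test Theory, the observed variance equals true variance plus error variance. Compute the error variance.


var_true = rxx * var_obs = 0.8 * 154.12 = 123.296
var_error = var_obs - var_true
var_error = 154.12 - 123.296
var_error = 30.824

30.824


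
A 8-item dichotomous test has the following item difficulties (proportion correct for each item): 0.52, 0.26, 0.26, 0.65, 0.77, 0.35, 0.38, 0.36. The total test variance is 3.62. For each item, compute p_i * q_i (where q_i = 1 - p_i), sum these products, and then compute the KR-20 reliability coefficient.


For each item, compute p_i * q_i:
  Item 1: 0.52 * 0.48 = 0.2496
  Item 2: 0.26 * 0.74 = 0.1924
  Item 3: 0.26 * 0.74 = 0.1924
  Item 4: 0.65 * 0.35 = 0.2275
  Item 5: 0.77 * 0.23 = 0.1771
  Item 6: 0.35 * 0.65 = 0.2275
  Item 7: 0.38 * 0.62 = 0.2356
  Item 8: 0.36 * 0.64 = 0.2304
Sum(p_i * q_i) = 0.2496 + 0.1924 + 0.1924 + 0.2275 + 0.1771 + 0.2275 + 0.2356 + 0.2304 = 1.7325
KR-20 = (k/(k-1)) * (1 - Sum(p_i*q_i) / Var_total)
= (8/7) * (1 - 1.7325/3.62)
= 1.1429 * 0.5214
KR-20 = 0.5959

0.5959


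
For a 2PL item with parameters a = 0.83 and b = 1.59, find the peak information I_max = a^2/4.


For 2PL, max info at theta = b = 1.59
I_max = a^2 / 4 = 0.83^2 / 4
= 0.6889 / 4
I_max = 0.1722

0.1722


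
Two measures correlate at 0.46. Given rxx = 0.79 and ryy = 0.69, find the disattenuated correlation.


r_corrected = rxy / sqrt(rxx * ryy)
= 0.46 / sqrt(0.79 * 0.69)
= 0.46 / sqrt(0.5451)
= 0.46 / 0.738309
r_corrected = 0.623

0.623


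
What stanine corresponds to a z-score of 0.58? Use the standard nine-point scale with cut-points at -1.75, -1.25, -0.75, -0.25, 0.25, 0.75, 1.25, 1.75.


Stanine boundaries: [-1.75, -1.25, -0.75, -0.25, 0.25, 0.75, 1.25, 1.75]
z = 0.58
Check each boundary:
  z >= -1.75 -> could be stanine 2
  z >= -1.25 -> could be stanine 3
  z >= -0.75 -> could be stanine 4
  z >= -0.25 -> could be stanine 5
  z >= 0.25 -> could be stanine 6
  z < 0.75
  z < 1.25
  z < 1.75
Highest qualifying boundary gives stanine = 6

6


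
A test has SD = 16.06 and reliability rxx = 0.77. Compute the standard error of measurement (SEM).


SEM = SD * sqrt(1 - rxx)
SEM = 16.06 * sqrt(1 - 0.77)
SEM = 16.06 * sqrt(0.23) = 16.06 * 0.479583
SEM = 7.7021

7.7021


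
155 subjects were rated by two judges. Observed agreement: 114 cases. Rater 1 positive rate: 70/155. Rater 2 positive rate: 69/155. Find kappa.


P_o = 114/155 = 0.735484
P_e = (70*69 + 85*86) / 24025 = 0.505307
kappa = (P_o - P_e) / (1 - P_e)
kappa = (0.735484 - 0.505307) / (1 - 0.505307)
kappa = 0.4653

0.4653


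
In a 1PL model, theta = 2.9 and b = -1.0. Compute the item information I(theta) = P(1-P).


P = 1/(1+exp(-(2.9--1.0))) = 0.9802
I = P*(1-P) = 0.9802 * 0.0198
I = 0.0194

0.0194


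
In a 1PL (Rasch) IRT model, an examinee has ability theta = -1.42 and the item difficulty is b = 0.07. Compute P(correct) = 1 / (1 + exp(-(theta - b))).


theta - b = -1.42 - 0.07 = -1.49
exp(-(theta - b)) = exp(1.49) = 4.4371
P = 1 / (1 + 4.4371)
P = 0.1839

0.1839


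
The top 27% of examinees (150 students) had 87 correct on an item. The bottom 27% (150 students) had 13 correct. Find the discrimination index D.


p_upper = 87/150 = 0.58
p_lower = 13/150 = 0.0867
D = 0.58 - 0.0867 = 0.4933

0.4933


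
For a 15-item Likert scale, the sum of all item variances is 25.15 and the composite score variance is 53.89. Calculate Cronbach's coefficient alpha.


alpha = (k/(k-1)) * (1 - sum(si^2)/s_total^2)
= (15/14) * (1 - 25.15/53.89)
alpha = 0.5714

0.5714


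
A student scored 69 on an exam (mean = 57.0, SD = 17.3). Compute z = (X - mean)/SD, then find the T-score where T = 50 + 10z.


z = (X - mean) / SD = (69 - 57.0) / 17.3
z = 12.0 / 17.3
z = 0.6936
T-score = T = 50 + 10z
Carry z at full precision (z = 12.0 / 17.3) into the conversion:
T-score = 50 + 10 * (12.0 / 17.3) = 50 + 120 / 17.3
T-score = 50 + 6.9364
T-score = 56.9364

56.9364


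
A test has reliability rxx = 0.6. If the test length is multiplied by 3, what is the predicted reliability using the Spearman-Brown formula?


r_new = (n * rxx) / (1 + (n-1) * rxx)
r_new = (3 * 0.6) / (1 + 2 * 0.6)
r_new = 1.8 / 2.2
r_new = 0.8182

0.8182


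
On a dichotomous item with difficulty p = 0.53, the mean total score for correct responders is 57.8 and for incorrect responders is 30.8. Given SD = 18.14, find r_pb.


q = 1 - p = 0.47
rpb = ((M1 - M0) / SD) * sqrt(p * q)
rpb = ((57.8 - 30.8) / 18.14) * sqrt(0.53 * 0.47)
rpb = 0.7429

0.7429


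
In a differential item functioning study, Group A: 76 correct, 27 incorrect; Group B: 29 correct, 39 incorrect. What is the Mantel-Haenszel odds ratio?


Odds_A = 76/27 = 2.8148
Odds_B = 29/39 = 0.7436
OR = Odds_A / Odds_B = 2.8148 / 0.7436
Exactly, OR = (76 * 39) / (27 * 29) = 2964 / 783
OR = 3.7854

3.7854


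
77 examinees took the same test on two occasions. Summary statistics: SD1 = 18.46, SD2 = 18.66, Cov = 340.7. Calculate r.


r = cov(X,Y) / (SD_X * SD_Y)
r = 340.7 / (18.46 * 18.66)
r = 340.7 / 344.4636
r = 0.9891

0.9891


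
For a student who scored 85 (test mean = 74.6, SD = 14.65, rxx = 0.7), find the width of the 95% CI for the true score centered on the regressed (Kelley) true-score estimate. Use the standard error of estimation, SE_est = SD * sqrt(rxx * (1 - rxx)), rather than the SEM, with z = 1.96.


True score estimate = 0.7*85 + 0.3*74.6 = 81.88
SE_est = SD * sqrt(rxx * (1 - rxx)) = 14.65 * sqrt(0.7 * 0.3) = 14.65 * sqrt(0.21) = 6.713473
CI = T_est +/- z * SE_est, so width = 2 * z * SE_est = 2 * 1.96 * 6.713473
Width = 26.3168

26.3168


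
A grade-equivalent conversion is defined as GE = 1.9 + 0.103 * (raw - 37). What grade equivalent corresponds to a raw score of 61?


raw - median = 61 - 37 = 24
slope * diff = 0.103 * 24 = 2.472
GE = 1.9 + 2.472
GE = 4.372

4.372


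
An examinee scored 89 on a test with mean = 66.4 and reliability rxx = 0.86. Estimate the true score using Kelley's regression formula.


T_est = rxx * X + (1 - rxx) * mean
T_est = 0.86 * 89 + 0.14 * 66.4
T_est = 76.54 + 9.296
T_est = 85.836

85.836


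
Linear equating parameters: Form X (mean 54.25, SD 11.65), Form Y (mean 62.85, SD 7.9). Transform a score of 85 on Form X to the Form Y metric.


slope = SD_Y / SD_X = 7.9 / 11.65 ~ 0.6781
intercept = mean_Y - slope * mean_X = 62.85 - (7.9 / 11.65) * 54.25 ~ 26.0624
Y = slope * X + intercept. To avoid rounding drift from the rounded slope/intercept, evaluate the equivalent form Y = mean_Y + SD_Y * (X - mean_X) / SD_X at full precision:
Y = 62.85 + 7.9 * (85 - 54.25) / 11.65
Y = 62.85 + 7.9 * 30.75 / 11.65
Y = 62.85 + 242.925 / 11.65
Y = 62.85 + 20.8519
Y = 83.7019

83.7019


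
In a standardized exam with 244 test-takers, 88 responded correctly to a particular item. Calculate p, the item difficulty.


Item difficulty p = number correct / total examinees
p = 88 / 244
p = 0.3607

0.3607


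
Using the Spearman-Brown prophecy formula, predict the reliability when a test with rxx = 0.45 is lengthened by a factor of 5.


r_new = (n * rxx) / (1 + (n-1) * rxx)
r_new = (5 * 0.45) / (1 + 4 * 0.45)
r_new = 2.25 / 2.8
r_new = 0.8036

0.8036


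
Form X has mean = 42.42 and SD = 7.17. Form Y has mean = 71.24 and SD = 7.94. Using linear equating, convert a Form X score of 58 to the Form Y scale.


slope = SD_Y / SD_X = 7.94 / 7.17 ~ 1.1074
intercept = mean_Y - slope * mean_X = 71.24 - (7.94 / 7.17) * 42.42 ~ 24.2644
Y = slope * X + intercept. To avoid rounding drift from the rounded slope/intercept, evaluate the equivalent form Y = mean_Y + SD_Y * (X - mean_X) / SD_X at full precision:
Y = 71.24 + 7.94 * (58 - 42.42) / 7.17
Y = 71.24 + 7.94 * 15.58 / 7.17
Y = 71.24 + 123.7052 / 7.17
Y = 71.24 + 17.2532
Y = 88.4932

88.4932
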